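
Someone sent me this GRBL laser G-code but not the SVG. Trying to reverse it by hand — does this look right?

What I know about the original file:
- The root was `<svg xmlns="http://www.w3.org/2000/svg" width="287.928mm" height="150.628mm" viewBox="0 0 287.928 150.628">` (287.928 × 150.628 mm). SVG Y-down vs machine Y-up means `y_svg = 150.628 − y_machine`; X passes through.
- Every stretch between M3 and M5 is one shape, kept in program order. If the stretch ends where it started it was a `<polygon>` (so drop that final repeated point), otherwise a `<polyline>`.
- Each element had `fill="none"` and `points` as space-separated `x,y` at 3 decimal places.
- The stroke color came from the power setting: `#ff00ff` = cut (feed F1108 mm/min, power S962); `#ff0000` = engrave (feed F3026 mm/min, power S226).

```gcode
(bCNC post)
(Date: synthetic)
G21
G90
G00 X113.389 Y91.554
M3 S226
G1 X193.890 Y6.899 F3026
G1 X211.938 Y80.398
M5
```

y_svg = 150.628 − y_m. Every run uses S226, so all elements get stroke `#ff0000` (engrave).

[1] open run; points: 113.389,59.074 193.890,143.729 211.938,70.230

<svg xmlns="http://www.w3.org/2000/svg" width="287.928mm" height="150.628mm" viewBox="0 0 287.928 150.628">
  <polyline points="113.389,59.074 193.890,143.729 211.938,70.230" fill="none" stroke="#ff0000"/>
</svg>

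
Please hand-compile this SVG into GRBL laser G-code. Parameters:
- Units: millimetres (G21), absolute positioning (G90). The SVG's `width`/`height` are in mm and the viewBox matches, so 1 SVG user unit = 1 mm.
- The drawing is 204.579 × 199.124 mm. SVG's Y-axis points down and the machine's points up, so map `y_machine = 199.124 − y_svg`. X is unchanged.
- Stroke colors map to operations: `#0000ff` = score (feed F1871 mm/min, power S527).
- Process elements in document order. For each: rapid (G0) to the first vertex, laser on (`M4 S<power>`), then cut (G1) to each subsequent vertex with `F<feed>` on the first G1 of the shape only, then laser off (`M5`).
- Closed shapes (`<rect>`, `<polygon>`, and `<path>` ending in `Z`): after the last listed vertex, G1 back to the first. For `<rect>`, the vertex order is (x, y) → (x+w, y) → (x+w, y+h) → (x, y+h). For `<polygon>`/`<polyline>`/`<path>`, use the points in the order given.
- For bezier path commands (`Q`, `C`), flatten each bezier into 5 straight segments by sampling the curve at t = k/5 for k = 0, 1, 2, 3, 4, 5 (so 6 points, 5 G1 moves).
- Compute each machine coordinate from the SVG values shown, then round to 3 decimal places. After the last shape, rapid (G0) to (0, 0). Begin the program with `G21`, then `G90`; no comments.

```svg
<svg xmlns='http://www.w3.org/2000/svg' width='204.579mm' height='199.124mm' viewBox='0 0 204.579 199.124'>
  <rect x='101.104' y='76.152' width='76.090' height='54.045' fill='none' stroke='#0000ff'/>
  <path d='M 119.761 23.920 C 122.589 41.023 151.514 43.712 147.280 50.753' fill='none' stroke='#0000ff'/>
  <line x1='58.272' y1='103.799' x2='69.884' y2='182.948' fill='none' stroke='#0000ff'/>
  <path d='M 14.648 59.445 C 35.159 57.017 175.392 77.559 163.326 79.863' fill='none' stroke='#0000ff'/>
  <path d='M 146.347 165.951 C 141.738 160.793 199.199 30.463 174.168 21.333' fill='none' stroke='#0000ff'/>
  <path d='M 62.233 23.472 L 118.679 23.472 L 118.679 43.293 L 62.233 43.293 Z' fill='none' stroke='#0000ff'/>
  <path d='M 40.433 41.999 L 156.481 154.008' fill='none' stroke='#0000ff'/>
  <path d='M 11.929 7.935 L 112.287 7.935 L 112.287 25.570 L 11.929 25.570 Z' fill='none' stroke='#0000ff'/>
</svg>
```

G21
G90
G0 X101.104 Y122.972
M4 S527
G1 X177.194 Y122.972 F1871
G1 X177.194 Y68.927
G1 X101.104 Y68.927
G1 X101.104 Y122.972
M5
G0 X119.761 Y175.204
M4 S527
G1 X124.115 Y166.522 F1871
G1 X131.889 Y160.398
G1 X140.237 Y155.932
G1 X146.315 Y152.223
G1 X147.280 Y148.371
M5
G0 X58.272 Y95.325
M4 S527
G1 X69.884 Y16.176 F1871
M5
G0 X14.648 Y139.679
M4 S527
G1 X39.145 Y138.709 F1871
G1 X79.318 Y134.204
G1 X122.111 Y128.143
G1 X154.466 Y122.502
G1 X163.326 Y119.261
M5
G0 X146.347 Y33.173
M4 S527
G1 X149.874 Y49.317 F1871
G1 X161.358 Y83.677
G1 X173.861 Y124.427
G1 X180.444 Y159.740
G1 X174.168 Y177.791
M5
G0 X62.233 Y175.652
M4 S527
G1 X118.679 Y175.652 F1871
G1 X118.679 Y155.831
G1 X62.233 Y155.831
G1 X62.233 Y175.652
M5
G0 X40.433 Y157.125
M4 S527
G1 X156.481 Y45.116 F1871
M5
G0 X11.929 Y191.189
M4 S527
G1 X112.287 Y191.189 F1871
G1 X112.287 Y173.554
G1 X11.929 Y173.554
G1 X11.929 Y191.189
M5
G0 X0.000 Y0.000

1 u = 1 mm; y_m = 199.124 − y.

[1] `<rect>` rectangle, #0000ff→score S527 F1871: (101.104,122.972) → (177.194,122.972) → (177.194,68.927) → (101.104,68.927) → (101.104,122.972) (closed)

[2] `<path>` cubic bezier, #0000ff→score S527 F1871: (119.761,175.204) → (124.115,166.522) → (131.889,160.398) → (140.237,155.932) → (146.315,152.223) → (147.280,148.371)

[3] `<line>` line segment, #0000ff→score S527 F1871: (58.272,95.325) → (69.884,16.176)

[4] `<path>` cubic bezier, #0000ff→score S527 F1871: (14.648,139.679) → (39.145,138.709) → (79.318,134.204) → (122.111,128.143) → (154.466,122.502) → (163.326,119.261)

[5] `<path>` cubic bezier, #0000ff→score S527 F1871: (146.347,33.173) → (149.874,49.317) → (161.358,83.677) → (173.861,124.427) → (180.444,159.740) → (174.168,177.791)

[6] `<path>` rectangle, #0000ff→score S527 F1871: (62.233,175.652) → (118.679,175.652) → (118.679,155.831) → (62.233,155.831) → (62.233,175.652) (closed)

[7] `<path>` line segment, #0000ff→score S527 F1871: (40.433,157.125) → (156.481,45.116)

[8] `<path>` rectangle, #0000ff→score S527 F1871: (11.929,191.189) → (112.287,191.189) → (112.287,173.554) → (11.929,173.554) → (11.929,191.189) (closed)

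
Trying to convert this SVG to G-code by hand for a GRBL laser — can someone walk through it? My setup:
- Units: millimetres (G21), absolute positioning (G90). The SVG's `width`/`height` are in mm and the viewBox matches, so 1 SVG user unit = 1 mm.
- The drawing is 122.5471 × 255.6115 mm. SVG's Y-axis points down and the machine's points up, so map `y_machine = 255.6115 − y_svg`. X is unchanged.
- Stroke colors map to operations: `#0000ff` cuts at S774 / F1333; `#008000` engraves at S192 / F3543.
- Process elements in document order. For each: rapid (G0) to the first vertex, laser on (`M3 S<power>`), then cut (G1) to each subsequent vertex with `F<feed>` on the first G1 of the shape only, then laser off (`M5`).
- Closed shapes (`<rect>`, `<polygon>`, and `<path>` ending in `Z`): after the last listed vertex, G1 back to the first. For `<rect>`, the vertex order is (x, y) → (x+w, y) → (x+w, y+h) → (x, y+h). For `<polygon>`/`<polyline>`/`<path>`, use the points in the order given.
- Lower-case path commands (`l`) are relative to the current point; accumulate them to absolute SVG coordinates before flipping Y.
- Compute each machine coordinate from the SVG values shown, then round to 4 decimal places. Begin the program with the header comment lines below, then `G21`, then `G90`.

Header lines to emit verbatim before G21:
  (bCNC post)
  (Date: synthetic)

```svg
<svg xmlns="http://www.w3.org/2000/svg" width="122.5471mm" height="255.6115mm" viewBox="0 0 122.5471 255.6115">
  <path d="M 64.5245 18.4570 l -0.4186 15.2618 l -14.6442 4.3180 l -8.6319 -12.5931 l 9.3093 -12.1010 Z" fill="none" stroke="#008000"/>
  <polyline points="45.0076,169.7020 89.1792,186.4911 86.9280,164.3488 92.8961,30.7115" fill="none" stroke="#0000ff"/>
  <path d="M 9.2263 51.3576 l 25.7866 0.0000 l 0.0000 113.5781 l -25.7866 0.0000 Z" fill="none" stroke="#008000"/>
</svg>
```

(bCNC post)
(Date: synthetic)
G21
G90
G0 X64.5245 Y237.1545
M3 S192
G1 X64.1059 Y221.8927 F3543
G1 X49.4617 Y217.5747
G1 X40.8298 Y230.1678
G1 X50.1391 Y242.2688
G1 X64.5245 Y237.1545
M5
G0 X45.0076 Y85.9095
M3 S774
G1 X89.1792 Y69.1204 F1333
G1 X86.9280 Y91.2627
G1 X92.8961 Y224.9000
M5
G0 X9.2263 Y204.2539
M3 S192
G1 X35.0129 Y204.2539 F3543
G1 X35.0129 Y90.6758
G1 X9.2263 Y90.6758
G1 X9.2263 Y204.2539
M5

1 u = 1 mm; y_m = 255.6115 − y.

[1] `<path>` regular polygon, #008000→engrave S192 F3543: (64.5245,237.1545) → (64.1059,221.8927) → (49.4617,217.5747) → (40.8298,230.1678) → (50.1391,242.2688) → (64.5245,237.1545) (closed)

[2] `<polyline>` open polyline, #0000ff→cut S774 F1333: (45.0076,85.9095) → (89.1792,69.1204) → (86.9280,91.2627) → (92.8961,224.9000)

[3] `<path>` rectangle, #008000→engrave S192 F3543: (9.2263,204.2539) → (35.0129,204.2539) → (35.0129,90.6758) → (9.2263,90.6758) → (9.2263,204.2539) (closed)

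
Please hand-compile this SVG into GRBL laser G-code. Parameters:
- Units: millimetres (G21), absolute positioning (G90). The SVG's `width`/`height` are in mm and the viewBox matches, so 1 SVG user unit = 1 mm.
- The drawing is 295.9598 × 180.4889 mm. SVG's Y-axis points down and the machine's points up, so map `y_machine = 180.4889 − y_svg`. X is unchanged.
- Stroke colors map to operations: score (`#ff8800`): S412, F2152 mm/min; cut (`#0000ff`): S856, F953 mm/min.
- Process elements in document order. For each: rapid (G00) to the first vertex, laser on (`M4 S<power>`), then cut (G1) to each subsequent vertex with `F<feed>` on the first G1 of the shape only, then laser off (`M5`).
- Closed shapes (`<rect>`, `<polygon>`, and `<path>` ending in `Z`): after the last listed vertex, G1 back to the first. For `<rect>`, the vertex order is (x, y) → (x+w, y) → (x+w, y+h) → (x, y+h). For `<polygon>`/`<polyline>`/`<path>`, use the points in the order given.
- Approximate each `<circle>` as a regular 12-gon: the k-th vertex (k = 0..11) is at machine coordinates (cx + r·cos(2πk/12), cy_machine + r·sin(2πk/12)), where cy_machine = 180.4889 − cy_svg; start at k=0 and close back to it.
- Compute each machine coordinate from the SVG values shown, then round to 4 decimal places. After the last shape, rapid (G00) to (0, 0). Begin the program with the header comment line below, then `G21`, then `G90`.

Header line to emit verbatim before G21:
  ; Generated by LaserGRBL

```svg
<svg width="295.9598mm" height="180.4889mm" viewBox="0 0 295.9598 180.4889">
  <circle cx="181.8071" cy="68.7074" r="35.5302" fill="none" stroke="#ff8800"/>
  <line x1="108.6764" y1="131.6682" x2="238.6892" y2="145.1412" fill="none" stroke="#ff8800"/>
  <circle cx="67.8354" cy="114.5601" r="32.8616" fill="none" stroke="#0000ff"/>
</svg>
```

Since the viewBox matches the mm dimensions, user units are millimetres directly. The only transform is the Y-flip y_m = 180.4889 − y_svg.

Shape 1 is a circle drawn with `<circle>`. Its stroke #ff8800 means score at S412, F2152. After flipping Y the toolpath is (217.3373,111.7815) → (212.5772,129.5466) → (199.5722,142.5516) → (181.8071,147.3117) → (164.0420,142.5516) → (151.0370,129.5466) → (146.2769,111.7815) → (151.0370,94.0164) → (164.0420,81.0114) → (181.8071,76.2513) → (199.5722,81.0114) → (212.5772,94.0164) → (217.3373,111.7815), returning to the start.

Shape 2 is a line segment drawn with `<line>`. Its stroke #ff8800 means score at S412, F2152. After flipping Y the toolpath is (108.6764,48.8207) → (238.6892,35.3477).

Shape 3 is a circle drawn with `<circle>`. Its stroke #0000ff means cut at S856, F953. After flipping Y the toolpath is (100.6970,65.9288) → (96.2944,82.3596) → (84.2662,94.3878) → (67.8354,98.7904) → (51.4046,94.3878) → (39.3764,82.3596) → (34.9738,65.9288) → (39.3764,49.4980) → (51.4046,37.4698) → (67.8354,33.0672) → (84.2662,37.4698) → (96.2944,49.4980) → (100.6970,65.9288), returning to the start.

; Generated by LaserGRBL
G21
G90
G00 X217.3373 Y111.7815
M4 S412
G1 X212.5772 Y129.5466 F2152
G1 X199.5722 Y142.5516
G1 X181.8071 Y147.3117
G1 X164.0420 Y142.5516
G1 X151.0370 Y129.5466
G1 X146.2769 Y111.7815
G1 X151.0370 Y94.0164
G1 X164.0420 Y81.0114
G1 X181.8071 Y76.2513
G1 X199.5722 Y81.0114
G1 X212.5772 Y94.0164
G1 X217.3373 Y111.7815
M5
G00 X108.6764 Y48.8207
M4 S412
G1 X238.6892 Y35.3477 F2152
M5
G00 X100.6970 Y65.9288
M4 S856
G1 X96.2944 Y82.3596 F953
G1 X84.2662 Y94.3878
G1 X67.8354 Y98.7904
G1 X51.4046 Y94.3878
G1 X39.3764 Y82.3596
G1 X34.9738 Y65.9288
G1 X39.3764 Y49.4980
G1 X51.4046 Y37.4698
G1 X67.8354 Y33.0672
G1 X84.2662 Y37.4698
G1 X96.2944 Y49.4980
G1 X100.6970 Y65.9288
M5
G00 X0.0000 Y0.0000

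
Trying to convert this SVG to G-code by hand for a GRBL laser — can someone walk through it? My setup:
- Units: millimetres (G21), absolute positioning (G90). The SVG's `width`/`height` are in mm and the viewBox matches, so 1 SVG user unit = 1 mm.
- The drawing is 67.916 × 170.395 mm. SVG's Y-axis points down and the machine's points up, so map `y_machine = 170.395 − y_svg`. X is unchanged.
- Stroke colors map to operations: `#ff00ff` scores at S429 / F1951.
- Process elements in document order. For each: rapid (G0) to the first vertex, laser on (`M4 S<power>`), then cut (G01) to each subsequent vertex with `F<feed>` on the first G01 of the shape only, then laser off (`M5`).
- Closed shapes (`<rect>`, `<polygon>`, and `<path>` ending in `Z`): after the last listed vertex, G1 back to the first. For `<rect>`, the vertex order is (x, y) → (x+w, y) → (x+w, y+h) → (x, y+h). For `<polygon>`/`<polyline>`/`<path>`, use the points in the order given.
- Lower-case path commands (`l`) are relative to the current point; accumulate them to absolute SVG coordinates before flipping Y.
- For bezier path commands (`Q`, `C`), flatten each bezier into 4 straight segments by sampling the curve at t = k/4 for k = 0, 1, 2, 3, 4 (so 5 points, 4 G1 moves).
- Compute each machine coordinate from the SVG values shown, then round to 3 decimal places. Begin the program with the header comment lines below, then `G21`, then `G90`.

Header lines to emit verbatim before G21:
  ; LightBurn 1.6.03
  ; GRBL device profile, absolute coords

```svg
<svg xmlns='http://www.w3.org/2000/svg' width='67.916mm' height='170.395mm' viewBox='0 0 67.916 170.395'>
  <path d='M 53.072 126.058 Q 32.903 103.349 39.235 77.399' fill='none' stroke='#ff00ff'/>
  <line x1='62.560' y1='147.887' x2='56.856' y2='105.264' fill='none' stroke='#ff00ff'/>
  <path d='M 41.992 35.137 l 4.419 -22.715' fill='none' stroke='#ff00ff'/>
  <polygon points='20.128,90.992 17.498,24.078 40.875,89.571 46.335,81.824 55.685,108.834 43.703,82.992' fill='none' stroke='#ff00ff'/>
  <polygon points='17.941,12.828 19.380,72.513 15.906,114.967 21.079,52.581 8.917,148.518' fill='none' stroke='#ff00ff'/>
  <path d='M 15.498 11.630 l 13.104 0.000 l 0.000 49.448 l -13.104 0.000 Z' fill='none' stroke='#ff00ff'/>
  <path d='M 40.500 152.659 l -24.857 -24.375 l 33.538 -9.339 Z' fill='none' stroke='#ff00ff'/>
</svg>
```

Since the viewBox matches the mm dimensions, user units are millimetres directly. The only transform is the Y-flip y_m = 170.395 − y_svg.

Shape 1 is a quadratic bezier drawn with `<path>`. Its stroke #ff00ff means score at S429, F1951. After flipping Y the toolpath is (53.072,44.337) → (44.644,55.894) → (39.528,67.856) → (37.725,80.224) → (39.235,92.996).

Shape 2 is a line segment drawn with `<line>`. Its stroke #ff00ff means score at S429, F1951. After flipping Y the toolpath is (62.560,22.508) → (56.856,65.131).

Shape 3 is a line segment drawn with `<path>`. Its stroke #ff00ff means score at S429, F1951. After flipping Y the toolpath is (41.992,135.258) → (46.411,157.973).

Shape 4 is a closed polygon drawn with `<polygon>`. Its stroke #ff00ff means score at S429, F1951. After flipping Y the toolpath is (20.128,79.403) → (17.498,146.317) → (40.875,80.824) → (46.335,88.571) → (55.685,61.561) → (43.703,87.403) → (20.128,79.403), returning to the start.

Shape 5 is a closed polygon drawn with `<polygon>`. Its stroke #ff00ff means score at S429, F1951. After flipping Y the toolpath is (17.941,157.567) → (19.380,97.882) → (15.906,55.428) → (21.079,117.814) → (8.917,21.877) → (17.941,157.567), returning to the start.

Shape 6 is a rectangle drawn with `<path>`. Its stroke #ff00ff means score at S429, F1951. After flipping Y the toolpath is (15.498,158.765) → (28.602,158.765) → (28.602,109.317) → (15.498,109.317) → (15.498,158.765), returning to the start.

Shape 7 is a regular polygon drawn with `<path>`. Its stroke #ff00ff means score at S429, F1951. After flipping Y the toolpath is (40.500,17.736) → (15.643,42.111) → (49.181,51.450) → (40.500,17.736), returning to the start.

; LightBurn 1.6.03
; GRBL device profile, absolute coords
G21
G90
G0 X53.072 Y44.337
M4 S429
G01 X44.644 Y55.894 F1951
G01 X39.528 Y67.856
G01 X37.725 Y80.224
G01 X39.235 Y92.996
M5
G0 X62.560 Y22.508
M4 S429
G01 X56.856 Y65.131 F1951
M5
G0 X41.992 Y135.258
M4 S429
G01 X46.411 Y157.973 F1951
M5
G0 X20.128 Y79.403
M4 S429
G01 X17.498 Y146.317 F1951
G01 X40.875 Y80.824
G01 X46.335 Y88.571
G01 X55.685 Y61.561
G01 X43.703 Y87.403
G01 X20.128 Y79.403
M5
G0 X17.941 Y157.567
M4 S429
G01 X19.380 Y97.882 F1951
G01 X15.906 Y55.428
G01 X21.079 Y117.814
G01 X8.917 Y21.877
G01 X17.941 Y157.567
M5
G0 X15.498 Y158.765
M4 S429
G01 X28.602 Y158.765 F1951
G01 X28.602 Y109.317
G01 X15.498 Y109.317
G01 X15.498 Y158.765
M5
G0 X40.500 Y17.736
M4 S429
G01 X15.643 Y42.111 F1951
G01 X49.181 Y51.450
G01 X40.500 Y17.736
M5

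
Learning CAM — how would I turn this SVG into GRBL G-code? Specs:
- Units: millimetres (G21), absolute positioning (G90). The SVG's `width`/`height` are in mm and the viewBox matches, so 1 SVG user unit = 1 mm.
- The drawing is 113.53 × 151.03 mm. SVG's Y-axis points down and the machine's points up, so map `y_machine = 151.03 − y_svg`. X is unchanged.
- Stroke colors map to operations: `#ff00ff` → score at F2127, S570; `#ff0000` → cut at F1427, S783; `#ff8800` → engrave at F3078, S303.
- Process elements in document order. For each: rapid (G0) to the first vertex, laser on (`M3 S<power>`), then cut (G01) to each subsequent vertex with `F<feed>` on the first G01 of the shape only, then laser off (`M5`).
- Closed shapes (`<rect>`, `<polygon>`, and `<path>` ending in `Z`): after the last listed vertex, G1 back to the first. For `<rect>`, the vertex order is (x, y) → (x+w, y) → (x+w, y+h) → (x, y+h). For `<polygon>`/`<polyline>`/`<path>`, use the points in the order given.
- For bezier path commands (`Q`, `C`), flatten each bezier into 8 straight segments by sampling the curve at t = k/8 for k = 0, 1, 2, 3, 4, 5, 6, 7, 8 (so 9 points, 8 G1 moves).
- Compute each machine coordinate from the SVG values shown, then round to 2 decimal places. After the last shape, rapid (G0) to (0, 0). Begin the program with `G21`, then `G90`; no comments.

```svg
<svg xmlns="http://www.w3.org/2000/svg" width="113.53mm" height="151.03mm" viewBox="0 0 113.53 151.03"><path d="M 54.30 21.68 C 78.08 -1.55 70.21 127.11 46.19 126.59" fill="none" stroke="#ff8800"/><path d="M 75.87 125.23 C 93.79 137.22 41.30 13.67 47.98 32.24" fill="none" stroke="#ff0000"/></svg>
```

1 u = 1 mm; y_m = 151.03 − y.

[1] `<path>` cubic bezier, #ff8800→engrave S303 F3078: (54.30,129.35) → (61.76,131.49) → (66.44,122.68) → (68.52,106.23) → (68.17,85.41) → (65.58,63.53) → (60.93,43.88) → (54.41,29.75) → (46.19,24.44)

[2] `<path>` cubic bezier, #ff0000→cut S783 F1427: (75.87,25.80) → (79.54,27.11) → (78.13,37.88) → (73.16,54.85) → (66.14,74.76) → (58.59,94.37) → (52.04,110.41) → (48.00,119.63) → (47.98,118.79)

G21
G90
G0 X54.30 Y129.35
M3 S303
G01 X61.76 Y131.49 F3078
G01 X66.44 Y122.68
G01 X68.52 Y106.23
G01 X68.17 Y85.41
G01 X65.58 Y63.53
G01 X60.93 Y43.88
G01 X54.41 Y29.75
G01 X46.19 Y24.44
M5
G0 X75.87 Y25.80
M3 S783
G01 X79.54 Y27.11 F1427
G01 X78.13 Y37.88
G01 X73.16 Y54.85
G01 X66.14 Y74.76
G01 X58.59 Y94.37
G01 X52.04 Y110.41
G01 X48.00 Y119.63
G01 X47.98 Y118.79
M5
G0 X0.00 Y0.00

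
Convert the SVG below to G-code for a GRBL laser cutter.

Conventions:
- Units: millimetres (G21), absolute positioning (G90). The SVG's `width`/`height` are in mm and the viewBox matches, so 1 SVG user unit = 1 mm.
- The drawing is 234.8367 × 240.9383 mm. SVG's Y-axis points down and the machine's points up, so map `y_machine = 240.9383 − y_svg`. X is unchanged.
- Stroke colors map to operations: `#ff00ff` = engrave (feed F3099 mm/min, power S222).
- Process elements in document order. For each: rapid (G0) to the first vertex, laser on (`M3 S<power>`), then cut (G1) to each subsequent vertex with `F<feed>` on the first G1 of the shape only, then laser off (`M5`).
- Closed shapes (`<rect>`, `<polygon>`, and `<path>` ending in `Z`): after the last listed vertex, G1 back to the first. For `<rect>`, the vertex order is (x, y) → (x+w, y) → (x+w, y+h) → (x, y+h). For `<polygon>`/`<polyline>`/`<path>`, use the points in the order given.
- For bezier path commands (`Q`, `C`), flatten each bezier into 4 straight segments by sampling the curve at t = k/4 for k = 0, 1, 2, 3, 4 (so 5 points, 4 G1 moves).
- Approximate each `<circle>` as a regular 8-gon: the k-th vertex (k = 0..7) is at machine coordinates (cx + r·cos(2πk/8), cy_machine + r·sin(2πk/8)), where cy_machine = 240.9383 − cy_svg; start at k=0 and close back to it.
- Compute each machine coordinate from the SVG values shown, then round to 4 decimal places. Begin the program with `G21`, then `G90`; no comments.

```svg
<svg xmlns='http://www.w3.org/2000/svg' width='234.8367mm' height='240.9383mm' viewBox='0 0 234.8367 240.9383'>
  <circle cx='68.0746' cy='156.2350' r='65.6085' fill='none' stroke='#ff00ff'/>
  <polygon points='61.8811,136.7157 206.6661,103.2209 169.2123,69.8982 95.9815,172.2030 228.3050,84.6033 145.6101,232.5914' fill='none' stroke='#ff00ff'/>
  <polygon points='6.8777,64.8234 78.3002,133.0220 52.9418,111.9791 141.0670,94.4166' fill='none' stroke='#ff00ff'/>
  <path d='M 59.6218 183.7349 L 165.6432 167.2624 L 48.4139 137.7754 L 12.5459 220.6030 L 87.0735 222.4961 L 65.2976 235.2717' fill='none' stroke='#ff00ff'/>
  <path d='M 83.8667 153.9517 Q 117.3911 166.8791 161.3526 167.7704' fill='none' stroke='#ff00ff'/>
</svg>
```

1 u = 1 mm; y_m = 240.9383 − y.

[1] `<circle>` circle, #ff00ff→engrave S222 F3099: (133.6831,84.7033) → (114.4668,131.0955) → (68.0746,150.3118) → (21.6824,131.0955) → (2.4661,84.7033) → (21.6824,38.3111) → (68.0746,19.0948) → (114.4668,38.3111) → (133.6831,84.7033) (closed)

[2] `<polygon>` closed polygon, #ff00ff→engrave S222 F3099: (61.8811,104.2226) → (206.6661,137.7174) → (169.2123,171.0401) → (95.9815,68.7353) → (228.3050,156.3350) → (145.6101,8.3469) → (61.8811,104.2226) (closed)

[3] `<polygon>` closed polygon, #ff00ff→engrave S222 F3099: (6.8777,176.1149) → (78.3002,107.9163) → (52.9418,128.9592) → (141.0670,146.5217) → (6.8777,176.1149) (closed)

[4] `<path>` open polyline, #ff00ff→engrave S222 F3099: (59.6218,57.2034) → (165.6432,73.6759) → (48.4139,103.1629) → (12.5459,20.3353) → (87.0735,18.4422) → (65.2976,5.6666)

[5] `<path>` quadratic bezier, #ff00ff→engrave S222 F3099: (83.8667,86.9866) → (101.2812,81.2752) → (120.0004,77.0682) → (140.0242,74.3658) → (161.3526,73.1679)

G21
G90
G0 X133.6831 Y84.7033
M3 S222
G1 X114.4668 Y131.0955 F3099
G1 X68.0746 Y150.3118
G1 X21.6824 Y131.0955
G1 X2.4661 Y84.7033
G1 X21.6824 Y38.3111
G1 X68.0746 Y19.0948
G1 X114.4668 Y38.3111
G1 X133.6831 Y84.7033
M5
G0 X61.8811 Y104.2226
M3 S222
G1 X206.6661 Y137.7174 F3099
G1 X169.2123 Y171.0401
G1 X95.9815 Y68.7353
G1 X228.3050 Y156.3350
G1 X145.6101 Y8.3469
G1 X61.8811 Y104.2226
M5
G0 X6.8777 Y176.1149
M3 S222
G1 X78.3002 Y107.9163 F3099
G1 X52.9418 Y128.9592
G1 X141.0670 Y146.5217
G1 X6.8777 Y176.1149
M5
G0 X59.6218 Y57.2034
M3 S222
G1 X165.6432 Y73.6759 F3099
G1 X48.4139 Y103.1629
G1 X12.5459 Y20.3353
G1 X87.0735 Y18.4422
G1 X65.2976 Y5.6666
M5
G0 X83.8667 Y86.9866
M3 S222
G1 X101.2812 Y81.2752 F3099
G1 X120.0004 Y77.0682
G1 X140.0242 Y74.3658
G1 X161.3526 Y73.1679
M5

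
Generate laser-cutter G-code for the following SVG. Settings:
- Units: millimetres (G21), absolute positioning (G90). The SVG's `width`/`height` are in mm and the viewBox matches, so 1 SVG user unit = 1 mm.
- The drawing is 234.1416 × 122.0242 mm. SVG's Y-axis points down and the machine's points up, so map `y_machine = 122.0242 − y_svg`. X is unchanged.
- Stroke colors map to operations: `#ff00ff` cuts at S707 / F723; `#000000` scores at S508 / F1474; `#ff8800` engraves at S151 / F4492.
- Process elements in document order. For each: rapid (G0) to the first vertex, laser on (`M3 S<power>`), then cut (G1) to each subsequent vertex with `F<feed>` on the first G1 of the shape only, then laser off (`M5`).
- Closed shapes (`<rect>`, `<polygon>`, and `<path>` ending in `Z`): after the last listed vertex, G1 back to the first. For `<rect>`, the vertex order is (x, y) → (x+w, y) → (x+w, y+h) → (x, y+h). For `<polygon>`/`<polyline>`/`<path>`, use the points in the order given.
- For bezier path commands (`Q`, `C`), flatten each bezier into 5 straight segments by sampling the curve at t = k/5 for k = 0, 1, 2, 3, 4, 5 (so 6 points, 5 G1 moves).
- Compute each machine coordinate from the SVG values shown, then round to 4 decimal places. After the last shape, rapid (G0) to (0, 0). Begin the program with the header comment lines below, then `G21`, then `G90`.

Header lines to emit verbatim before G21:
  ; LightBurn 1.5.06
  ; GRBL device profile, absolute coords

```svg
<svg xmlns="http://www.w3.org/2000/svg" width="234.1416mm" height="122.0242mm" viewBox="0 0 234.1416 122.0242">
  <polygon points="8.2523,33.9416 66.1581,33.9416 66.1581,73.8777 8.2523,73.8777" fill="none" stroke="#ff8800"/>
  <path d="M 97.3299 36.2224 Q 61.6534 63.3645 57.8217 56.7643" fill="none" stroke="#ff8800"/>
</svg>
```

; LightBurn 1.5.06
; GRBL device profile, absolute coords
G21
G90
G0 X8.2523 Y88.0826
M3 S151
G1 X66.1581 Y88.0826 F4492
G1 X66.1581 Y48.1465
G1 X8.2523 Y48.1465
G1 X8.2523 Y88.0826
M5
G0 X97.3299 Y85.8018
M3 S151
G1 X84.3331 Y76.2947 F4492
G1 X73.8839 Y69.4869
G1 X65.9822 Y65.3785
G1 X60.6282 Y63.9695
G1 X57.8217 Y65.2599
M5
G0 X0.0000 Y0.0000

1 u = 1 mm; y_m = 122.0242 − y.

[1] `<polygon>` rectangle, #ff8800→engrave S151 F4492: (8.2523,88.0826) → (66.1581,88.0826) → (66.1581,48.1465) → (8.2523,48.1465) → (8.2523,88.0826) (closed)

[2] `<path>` quadratic bezier, #ff8800→engrave S151 F4492: (97.3299,85.8018) → (84.3331,76.2947) → (73.8839,69.4869) → (65.9822,65.3785) → (60.6282,63.9695) → (57.8217,65.2599)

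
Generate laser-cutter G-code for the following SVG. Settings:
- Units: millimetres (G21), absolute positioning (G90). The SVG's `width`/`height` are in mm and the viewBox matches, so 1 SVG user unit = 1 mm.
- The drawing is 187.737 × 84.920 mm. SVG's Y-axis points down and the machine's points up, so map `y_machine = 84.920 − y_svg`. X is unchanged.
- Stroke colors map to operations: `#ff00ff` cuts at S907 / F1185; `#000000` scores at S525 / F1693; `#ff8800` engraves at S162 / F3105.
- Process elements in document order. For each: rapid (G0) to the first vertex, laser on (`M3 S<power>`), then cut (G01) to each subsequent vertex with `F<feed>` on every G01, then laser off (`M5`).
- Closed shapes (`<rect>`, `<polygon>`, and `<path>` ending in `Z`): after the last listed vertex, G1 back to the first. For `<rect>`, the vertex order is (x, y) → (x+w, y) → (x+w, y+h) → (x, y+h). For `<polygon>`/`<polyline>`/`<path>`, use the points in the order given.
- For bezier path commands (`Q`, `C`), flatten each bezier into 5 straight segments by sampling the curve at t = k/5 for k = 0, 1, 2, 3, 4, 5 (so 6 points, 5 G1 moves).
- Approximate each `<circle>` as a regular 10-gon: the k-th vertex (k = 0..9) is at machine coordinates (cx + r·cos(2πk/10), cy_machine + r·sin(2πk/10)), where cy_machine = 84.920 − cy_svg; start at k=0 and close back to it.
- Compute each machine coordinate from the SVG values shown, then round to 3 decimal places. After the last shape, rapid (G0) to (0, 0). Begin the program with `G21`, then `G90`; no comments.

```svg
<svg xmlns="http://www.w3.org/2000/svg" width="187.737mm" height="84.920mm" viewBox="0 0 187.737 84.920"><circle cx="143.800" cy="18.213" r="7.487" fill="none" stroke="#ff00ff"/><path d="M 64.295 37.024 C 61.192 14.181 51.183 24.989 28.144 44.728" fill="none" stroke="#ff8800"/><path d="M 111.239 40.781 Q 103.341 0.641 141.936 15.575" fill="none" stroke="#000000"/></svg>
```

G21
G90
G0 X151.287 Y66.707
M3 S907
G01 X149.857 Y71.108 F1185
G01 X146.114 Y73.828 F1185
G01 X141.486 Y73.828 F1185
G01 X137.743 Y71.108 F1185
G01 X136.313 Y66.707 F1185
G01 X137.743 Y62.306 F1185
G01 X141.486 Y59.586 F1185
G01 X146.114 Y59.586 F1185
G01 X149.857 Y62.306 F1185
G01 X151.287 Y66.707 F1185
M5
G0 X64.295 Y47.896
M3 S162
G01 X61.555 Y57.761 F3105
G01 X56.865 Y60.737 F3105
G01 X49.928 Y58.010 F3105
G01 X40.453 Y50.766 F3105
G01 X28.144 Y40.192 F3105
M5
G0 X111.239 Y44.139
M3 S525
G01 X109.940 Y57.992 F1693
G01 X112.359 Y67.439 F1693
G01 X118.499 Y72.480 F1693
G01 X128.358 Y73.116 F1693
G01 X141.936 Y69.345 F1693
M5
G0 X0.000 Y0.000

viewBox `0 0 187.737 84.920` with mm width/height → 1 unit = 1 mm. Flip: y_m = 84.920 − y_svg.

**Shape 1** — `<circle>` circle, stroke `#ff00ff` → cut (S907, F1185). Machine vertices: (151.287,66.707) → (149.857,71.108) → (146.114,73.828) → (141.486,73.828) → (137.743,71.108) → (136.313,66.707) → (137.743,62.306) → (141.486,59.586) → (146.114,59.586) → (149.857,62.306) → (151.287,66.707). Closed: final G1 returns to the first vertex.

**Shape 2** — `<path>` cubic bezier, stroke `#ff8800` → engrave (S162, F3105). Control points (SVG): P0=(64.295,37.024), P1=(61.192,14.181), P2=(51.183,24.989), P3=(28.144,44.728); sampled at t=k/5. Machine vertices: (64.295,47.896) → (61.555,57.761) → (56.865,60.737) → (49.928,58.010) → (40.453,50.766) → (28.144,40.192). Open path.

**Shape 3** — `<path>` quadratic bezier, stroke `#000000` → score (S525, F1693). Control points (SVG): P0=(111.239,40.781), P1=(103.341,0.641), P2=(141.936,15.575); sampled at t=k/5. Machine vertices: (111.239,44.139) → (109.940,57.992) → (112.359,67.439) → (118.499,72.480) → (128.358,73.116) → (141.936,69.345). Open path.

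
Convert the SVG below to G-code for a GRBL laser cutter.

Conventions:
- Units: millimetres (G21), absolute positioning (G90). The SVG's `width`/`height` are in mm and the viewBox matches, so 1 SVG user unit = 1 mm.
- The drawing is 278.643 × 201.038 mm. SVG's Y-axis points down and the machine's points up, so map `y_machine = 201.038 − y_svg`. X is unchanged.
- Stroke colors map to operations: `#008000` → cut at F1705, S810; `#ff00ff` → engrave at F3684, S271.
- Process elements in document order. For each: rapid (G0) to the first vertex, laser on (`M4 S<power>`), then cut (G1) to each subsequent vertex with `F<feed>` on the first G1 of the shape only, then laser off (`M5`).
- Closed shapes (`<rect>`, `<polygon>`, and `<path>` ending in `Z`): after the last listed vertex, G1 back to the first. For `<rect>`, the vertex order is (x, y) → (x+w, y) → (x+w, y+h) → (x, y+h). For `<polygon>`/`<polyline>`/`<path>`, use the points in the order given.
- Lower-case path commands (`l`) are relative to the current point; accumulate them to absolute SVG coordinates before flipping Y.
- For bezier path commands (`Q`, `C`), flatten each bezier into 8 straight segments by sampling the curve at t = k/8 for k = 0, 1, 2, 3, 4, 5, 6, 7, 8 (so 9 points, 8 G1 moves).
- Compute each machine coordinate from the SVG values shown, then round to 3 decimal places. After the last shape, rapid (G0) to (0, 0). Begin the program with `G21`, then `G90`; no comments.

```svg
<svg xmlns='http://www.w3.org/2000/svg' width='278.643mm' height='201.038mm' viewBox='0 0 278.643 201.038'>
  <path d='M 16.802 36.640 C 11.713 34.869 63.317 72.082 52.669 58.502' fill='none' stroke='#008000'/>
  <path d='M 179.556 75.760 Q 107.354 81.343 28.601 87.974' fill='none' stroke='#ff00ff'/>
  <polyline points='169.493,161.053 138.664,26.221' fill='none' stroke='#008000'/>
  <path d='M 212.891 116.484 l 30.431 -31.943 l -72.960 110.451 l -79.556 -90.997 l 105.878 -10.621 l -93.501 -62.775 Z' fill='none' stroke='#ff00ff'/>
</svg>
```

G21
G90
G0 X16.802 Y164.398
M4 S810
G1 X17.319 Y163.410 F1705
G1 X21.757 Y159.820
G1 X28.722 Y154.678
G1 X36.820 Y149.039
G1 X44.658 Y143.952
G1 X50.841 Y140.472
G1 X53.976 Y139.649
G1 X52.669 Y142.536
M5
G0 X179.556 Y125.278
M4 S271
G1 X161.403 Y123.866 F3684
G1 X143.046 Y122.421
G1 X124.483 Y120.943
G1 X105.716 Y119.433
G1 X86.745 Y117.890
G1 X67.568 Y116.314
G1 X48.187 Y114.705
G1 X28.601 Y113.064
M5
G0 X169.493 Y39.985
M4 S810
G1 X138.664 Y174.817 F1705
M5
G0 X212.891 Y84.554
M4 S271
G1 X243.322 Y116.497 F3684
G1 X170.362 Y6.046
G1 X90.806 Y97.043
G1 X196.684 Y107.664
G1 X103.183 Y170.439
G1 X212.891 Y84.554
M5
G0 X0.000 Y0.000

viewBox `0 0 278.643 201.038` with mm width/height → 1 unit = 1 mm. Flip: y_m = 201.038 − y_svg.

**Shape 1** — `<path>` cubic bezier, stroke `#008000` → cut (S810, F1705). Control points (SVG): P0=(16.802,36.640), P1=(11.713,34.869), P2=(63.317,72.082), P3=(52.669,58.502); sampled at t=k/8. Machine vertices: (16.802,164.398) → (17.319,163.410) → (21.757,159.820) → (28.722,154.678) → (36.820,149.039) → (44.658,143.952) → (50.841,140.472) → (53.976,139.649) → (52.669,142.536). Open path.

**Shape 2** — `<path>` quadratic bezier, stroke `#ff00ff` → engrave (S271, F3684). Control points (SVG): P0=(179.556,75.760), P1=(107.354,81.343), P2=(28.601,87.974); sampled at t=k/8. Machine vertices: (179.556,125.278) → (161.403,123.866) → (143.046,122.421) → (124.483,120.943) → (105.716,119.433) → (86.745,117.890) → (67.568,116.314) → (48.187,114.705) → (28.601,113.064). Open path.

**Shape 3** — `<polyline>` line segment, stroke `#008000` → cut (S810, F1705). Machine vertices: (169.493,39.985) → (138.664,174.817). Open path.

**Shape 4** — `<path>` closed polygon, stroke `#ff00ff` → engrave (S271, F3684). Machine vertices: (212.891,84.554) → (243.322,116.497) → (170.362,6.046) → (90.806,97.043) → (196.684,107.664) → (103.183,170.439) → (212.891,84.554). Closed: final G1 returns to the first vertex.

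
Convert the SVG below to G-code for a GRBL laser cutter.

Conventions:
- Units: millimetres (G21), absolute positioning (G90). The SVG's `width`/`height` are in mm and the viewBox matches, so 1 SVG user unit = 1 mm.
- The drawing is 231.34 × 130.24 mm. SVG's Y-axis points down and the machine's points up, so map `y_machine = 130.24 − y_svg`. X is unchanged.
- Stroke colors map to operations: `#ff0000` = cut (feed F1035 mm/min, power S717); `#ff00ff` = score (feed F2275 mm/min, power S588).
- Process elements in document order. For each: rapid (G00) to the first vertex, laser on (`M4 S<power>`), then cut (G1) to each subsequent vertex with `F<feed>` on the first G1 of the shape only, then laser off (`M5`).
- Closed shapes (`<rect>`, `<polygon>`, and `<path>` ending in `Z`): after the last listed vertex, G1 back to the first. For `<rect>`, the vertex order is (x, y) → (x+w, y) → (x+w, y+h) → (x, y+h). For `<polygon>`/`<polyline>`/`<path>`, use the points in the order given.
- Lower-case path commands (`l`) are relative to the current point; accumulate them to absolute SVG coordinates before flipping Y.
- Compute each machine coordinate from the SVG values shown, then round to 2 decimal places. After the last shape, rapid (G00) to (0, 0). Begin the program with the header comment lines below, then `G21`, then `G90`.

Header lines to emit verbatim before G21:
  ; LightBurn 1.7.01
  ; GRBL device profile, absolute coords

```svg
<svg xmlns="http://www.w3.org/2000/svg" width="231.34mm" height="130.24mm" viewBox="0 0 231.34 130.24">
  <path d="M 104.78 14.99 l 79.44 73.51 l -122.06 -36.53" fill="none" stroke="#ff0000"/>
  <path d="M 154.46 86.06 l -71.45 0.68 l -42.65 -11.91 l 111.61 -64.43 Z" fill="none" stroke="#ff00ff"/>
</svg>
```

Since the viewBox matches the mm dimensions, user units are millimetres directly. The only transform is the Y-flip y_m = 130.24 − y_svg.

Shape 1 is a open polyline drawn with `<path>`. Its stroke #ff0000 means cut at S717, F1035. After flipping Y the toolpath is (104.78,115.25) → (184.22,41.74) → (62.16,78.27).

Shape 2 is a closed polygon drawn with `<path>`. Its stroke #ff00ff means score at S588, F2275. After flipping Y the toolpath is (154.46,44.18) → (83.01,43.50) → (40.36,55.41) → (151.97,119.84) → (154.46,44.18), returning to the start.

; LightBurn 1.7.01
; GRBL device profile, absolute coords
G21
G90
G00 X104.78 Y115.25
M4 S717
G1 X184.22 Y41.74 F1035
G1 X62.16 Y78.27
M5
G00 X154.46 Y44.18
M4 S588
G1 X83.01 Y43.50 F2275
G1 X40.36 Y55.41
G1 X151.97 Y119.84
G1 X154.46 Y44.18
M5
G00 X0.00 Y0.00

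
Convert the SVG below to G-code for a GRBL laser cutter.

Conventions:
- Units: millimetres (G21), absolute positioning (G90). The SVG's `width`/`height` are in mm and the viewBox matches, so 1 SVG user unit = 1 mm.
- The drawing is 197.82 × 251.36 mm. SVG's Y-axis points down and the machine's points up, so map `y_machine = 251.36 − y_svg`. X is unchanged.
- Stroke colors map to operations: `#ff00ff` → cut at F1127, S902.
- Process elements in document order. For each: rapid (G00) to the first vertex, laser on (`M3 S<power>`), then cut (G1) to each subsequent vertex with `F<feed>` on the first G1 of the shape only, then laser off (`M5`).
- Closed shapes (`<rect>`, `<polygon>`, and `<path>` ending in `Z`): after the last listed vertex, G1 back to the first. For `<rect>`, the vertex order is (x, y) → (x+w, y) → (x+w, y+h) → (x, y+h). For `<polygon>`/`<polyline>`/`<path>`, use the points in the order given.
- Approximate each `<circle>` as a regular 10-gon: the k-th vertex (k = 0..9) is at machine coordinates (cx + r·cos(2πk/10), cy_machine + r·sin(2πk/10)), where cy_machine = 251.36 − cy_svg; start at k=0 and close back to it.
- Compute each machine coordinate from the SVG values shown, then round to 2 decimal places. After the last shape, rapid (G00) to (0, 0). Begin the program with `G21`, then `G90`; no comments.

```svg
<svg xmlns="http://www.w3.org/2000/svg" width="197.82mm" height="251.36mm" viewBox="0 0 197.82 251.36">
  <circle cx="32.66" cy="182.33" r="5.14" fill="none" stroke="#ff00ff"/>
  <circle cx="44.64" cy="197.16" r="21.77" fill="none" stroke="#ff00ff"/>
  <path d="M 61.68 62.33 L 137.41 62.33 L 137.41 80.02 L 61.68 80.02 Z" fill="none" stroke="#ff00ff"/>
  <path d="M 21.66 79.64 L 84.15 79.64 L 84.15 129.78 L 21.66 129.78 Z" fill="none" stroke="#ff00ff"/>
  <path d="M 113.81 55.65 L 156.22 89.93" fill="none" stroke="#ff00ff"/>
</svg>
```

viewBox `0 0 197.82 251.36` with mm width/height → 1 unit = 1 mm. Flip: y_m = 251.36 − y_svg.

**Shape 1** — `<circle>` circle, stroke `#ff00ff` → cut (S902, F1127). Machine vertices: (37.80,69.03) → (36.82,72.05) → (34.25,73.92) → (31.07,73.92) → (28.50,72.05) → (27.52,69.03) → (28.50,66.01) → (31.07,64.14) → (34.25,64.14) → (36.82,66.01) → (37.80,69.03). Closed: final G1 returns to the first vertex.

**Shape 2** — `<circle>` circle, stroke `#ff00ff` → cut (S902, F1127). Machine vertices: (66.41,54.20) → (62.25,67.00) → (51.37,74.90) → (37.91,74.90) → (27.03,67.00) → (22.87,54.20) → (27.03,41.40) → (37.91,33.50) → (51.37,33.50) → (62.25,41.40) → (66.41,54.20). Closed: final G1 returns to the first vertex.

**Shape 3** — `<path>` rectangle, stroke `#ff00ff` → cut (S902, F1127). Machine vertices: (61.68,189.03) → (137.41,189.03) → (137.41,171.34) → (61.68,171.34) → (61.68,189.03). Closed: final G1 returns to the first vertex.

**Shape 4** — `<path>` rectangle, stroke `#ff00ff` → cut (S902, F1127). Machine vertices: (21.66,171.72) → (84.15,171.72) → (84.15,121.58) → (21.66,121.58) → (21.66,171.72). Closed: final G1 returns to the first vertex.

**Shape 5** — `<path>` line segment, stroke `#ff00ff` → cut (S902, F1127). Machine vertices: (113.81,195.71) → (156.22,161.43). Open path.

G21
G90
G00 X37.80 Y69.03
M3 S902
G1 X36.82 Y72.05 F1127
G1 X34.25 Y73.92
G1 X31.07 Y73.92
G1 X28.50 Y72.05
G1 X27.52 Y69.03
G1 X28.50 Y66.01
G1 X31.07 Y64.14
G1 X34.25 Y64.14
G1 X36.82 Y66.01
G1 X37.80 Y69.03
M5
G00 X66.41 Y54.20
M3 S902
G1 X62.25 Y67.00 F1127
G1 X51.37 Y74.90
G1 X37.91 Y74.90
G1 X27.03 Y67.00
G1 X22.87 Y54.20
G1 X27.03 Y41.40
G1 X37.91 Y33.50
G1 X51.37 Y33.50
G1 X62.25 Y41.40
G1 X66.41 Y54.20
M5
G00 X61.68 Y189.03
M3 S902
G1 X137.41 Y189.03 F1127
G1 X137.41 Y171.34
G1 X61.68 Y171.34
G1 X61.68 Y189.03
M5
G00 X21.66 Y171.72
M3 S902
G1 X84.15 Y171.72 F1127
G1 X84.15 Y121.58
G1 X21.66 Y121.58
G1 X21.66 Y171.72
M5
G00 X113.81 Y195.71
M3 S902
G1 X156.22 Y161.43 F1127
M5
G00 X0.00 Y0.00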